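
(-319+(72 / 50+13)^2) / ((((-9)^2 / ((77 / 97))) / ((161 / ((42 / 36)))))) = -81529756 / 545625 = -149.42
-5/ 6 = -0.83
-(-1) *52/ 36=1.44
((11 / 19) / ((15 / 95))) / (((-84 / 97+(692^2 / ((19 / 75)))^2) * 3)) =385187 / 1126059005941647084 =0.00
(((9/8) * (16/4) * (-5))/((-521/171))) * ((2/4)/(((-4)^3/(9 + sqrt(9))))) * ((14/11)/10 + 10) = -2571669/366784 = -7.01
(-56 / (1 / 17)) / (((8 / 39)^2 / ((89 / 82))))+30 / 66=-177194741 / 7216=-24555.81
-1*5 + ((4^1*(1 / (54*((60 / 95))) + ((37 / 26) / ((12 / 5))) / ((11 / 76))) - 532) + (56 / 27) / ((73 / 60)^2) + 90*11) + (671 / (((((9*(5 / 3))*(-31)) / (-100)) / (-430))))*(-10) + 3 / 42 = 8317523809165936 / 13394500119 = 620965.60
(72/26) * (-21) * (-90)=68040/13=5233.85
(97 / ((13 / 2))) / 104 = 97 / 676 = 0.14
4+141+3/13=1888/13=145.23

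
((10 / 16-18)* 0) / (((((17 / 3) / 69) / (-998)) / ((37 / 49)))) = 0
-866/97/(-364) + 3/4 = 27347/35308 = 0.77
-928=-928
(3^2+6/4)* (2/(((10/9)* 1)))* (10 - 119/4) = -14931/40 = -373.28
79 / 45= 1.76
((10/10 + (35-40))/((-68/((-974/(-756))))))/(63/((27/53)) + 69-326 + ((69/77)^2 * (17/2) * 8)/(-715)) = -0.00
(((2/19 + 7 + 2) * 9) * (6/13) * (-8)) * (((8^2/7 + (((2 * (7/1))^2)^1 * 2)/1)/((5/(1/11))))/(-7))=16142976/51205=315.26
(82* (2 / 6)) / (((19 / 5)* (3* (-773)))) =-410 / 132183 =-0.00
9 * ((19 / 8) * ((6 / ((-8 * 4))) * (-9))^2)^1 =124659 / 2048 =60.87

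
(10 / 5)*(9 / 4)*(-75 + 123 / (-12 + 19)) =-1809 / 7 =-258.43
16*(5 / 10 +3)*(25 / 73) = 1400 / 73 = 19.18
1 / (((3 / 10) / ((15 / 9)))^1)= 50 / 9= 5.56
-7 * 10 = -70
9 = 9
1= 1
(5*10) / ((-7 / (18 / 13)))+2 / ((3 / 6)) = -536 / 91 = -5.89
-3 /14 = -0.21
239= 239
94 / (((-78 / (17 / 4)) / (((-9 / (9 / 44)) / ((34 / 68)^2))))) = 35156 / 39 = 901.44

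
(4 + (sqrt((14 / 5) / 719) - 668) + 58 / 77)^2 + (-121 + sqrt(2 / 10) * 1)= -20428 * sqrt(50330) / 55363 + sqrt(5) / 5 + 9373701913151 / 21314755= 439692.93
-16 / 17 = -0.94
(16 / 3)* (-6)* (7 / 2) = -112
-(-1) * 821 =821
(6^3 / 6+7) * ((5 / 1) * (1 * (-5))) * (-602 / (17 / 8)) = 304541.18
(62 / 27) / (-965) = -62 / 26055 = -0.00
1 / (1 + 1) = 1 / 2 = 0.50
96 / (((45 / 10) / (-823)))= -17557.33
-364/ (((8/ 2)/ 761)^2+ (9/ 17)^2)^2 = -784318292220650908/ 169297649633125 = -4632.78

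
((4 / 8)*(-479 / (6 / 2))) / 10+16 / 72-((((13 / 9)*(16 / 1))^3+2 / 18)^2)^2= -131161281615821118318287761793 / 5648590729620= -23220177898186081.88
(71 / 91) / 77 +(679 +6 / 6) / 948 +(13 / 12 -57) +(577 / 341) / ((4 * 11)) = -20820695197 / 377523146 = -55.15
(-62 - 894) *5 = -4780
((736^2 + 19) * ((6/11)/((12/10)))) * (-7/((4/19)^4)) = -2470889418025/2816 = -877446526.29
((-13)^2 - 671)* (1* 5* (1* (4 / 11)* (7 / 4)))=-17570 / 11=-1597.27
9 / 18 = 1 / 2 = 0.50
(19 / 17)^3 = 6859 / 4913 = 1.40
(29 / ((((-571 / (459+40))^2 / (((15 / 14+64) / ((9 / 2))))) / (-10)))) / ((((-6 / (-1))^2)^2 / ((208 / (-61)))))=855186464470 / 101491020603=8.43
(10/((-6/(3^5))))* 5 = -2025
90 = 90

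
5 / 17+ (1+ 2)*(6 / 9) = 39 / 17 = 2.29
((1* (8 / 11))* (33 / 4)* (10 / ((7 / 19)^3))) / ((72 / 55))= 1886225 / 2058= 916.53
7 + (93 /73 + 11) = 1407 /73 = 19.27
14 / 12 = 7 / 6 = 1.17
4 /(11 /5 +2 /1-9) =-0.83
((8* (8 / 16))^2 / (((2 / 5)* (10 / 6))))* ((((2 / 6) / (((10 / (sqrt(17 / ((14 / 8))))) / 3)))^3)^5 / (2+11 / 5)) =3282709384* sqrt(119) / 246298870849609375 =0.00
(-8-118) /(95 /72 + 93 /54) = -3024 /73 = -41.42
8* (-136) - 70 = -1158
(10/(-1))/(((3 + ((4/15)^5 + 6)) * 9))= -843750/6835399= -0.12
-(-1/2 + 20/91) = 51/182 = 0.28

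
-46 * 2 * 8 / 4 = -184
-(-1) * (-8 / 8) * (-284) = 284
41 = 41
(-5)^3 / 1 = -125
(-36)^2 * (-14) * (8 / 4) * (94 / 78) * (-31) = 17623872 / 13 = 1355682.46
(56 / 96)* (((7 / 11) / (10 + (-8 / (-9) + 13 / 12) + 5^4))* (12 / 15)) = 588 / 1261205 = 0.00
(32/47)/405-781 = -14866303/19035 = -781.00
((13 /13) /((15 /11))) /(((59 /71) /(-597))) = -155419 /295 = -526.84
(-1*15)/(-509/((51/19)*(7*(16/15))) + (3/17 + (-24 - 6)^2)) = -28560/1665581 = -0.02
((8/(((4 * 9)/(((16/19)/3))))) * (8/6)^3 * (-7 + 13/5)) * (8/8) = -45056/69255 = -0.65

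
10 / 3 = 3.33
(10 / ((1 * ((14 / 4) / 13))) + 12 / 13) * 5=190.33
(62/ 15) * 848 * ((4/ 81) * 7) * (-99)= -16193408/ 135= -119951.17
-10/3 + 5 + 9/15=34/15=2.27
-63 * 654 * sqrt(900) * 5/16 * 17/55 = -119392.16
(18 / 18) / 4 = 1 / 4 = 0.25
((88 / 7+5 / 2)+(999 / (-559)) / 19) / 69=2227045 / 10259886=0.22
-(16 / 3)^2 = -256 / 9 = -28.44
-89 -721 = -810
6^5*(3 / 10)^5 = 59049 / 3125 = 18.90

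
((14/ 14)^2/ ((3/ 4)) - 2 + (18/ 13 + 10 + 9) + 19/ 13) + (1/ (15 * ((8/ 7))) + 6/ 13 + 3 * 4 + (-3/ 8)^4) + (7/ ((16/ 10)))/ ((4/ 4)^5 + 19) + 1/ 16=27156787/ 798720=34.00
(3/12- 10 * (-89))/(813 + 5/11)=39171/35792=1.09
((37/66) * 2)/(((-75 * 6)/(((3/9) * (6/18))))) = -37/133650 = -0.00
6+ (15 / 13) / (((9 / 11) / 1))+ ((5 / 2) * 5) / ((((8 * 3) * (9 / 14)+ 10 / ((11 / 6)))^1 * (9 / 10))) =1519261 / 188136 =8.08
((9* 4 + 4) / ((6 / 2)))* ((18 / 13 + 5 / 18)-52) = -235580 / 351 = -671.17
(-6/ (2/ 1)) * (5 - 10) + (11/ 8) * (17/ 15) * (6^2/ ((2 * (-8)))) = 1839/ 160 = 11.49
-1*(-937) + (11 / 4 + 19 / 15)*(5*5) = 12449 / 12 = 1037.42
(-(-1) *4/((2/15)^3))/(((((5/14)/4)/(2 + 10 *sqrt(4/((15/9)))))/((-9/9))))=-75600 *sqrt(15)-37800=-330597.54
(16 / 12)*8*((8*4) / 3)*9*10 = 10240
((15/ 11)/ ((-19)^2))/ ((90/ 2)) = 1/ 11913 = 0.00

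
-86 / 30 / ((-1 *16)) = 43 / 240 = 0.18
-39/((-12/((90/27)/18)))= 0.60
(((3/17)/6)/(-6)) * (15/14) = -5/952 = -0.01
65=65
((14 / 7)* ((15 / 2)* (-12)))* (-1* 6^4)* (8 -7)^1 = 233280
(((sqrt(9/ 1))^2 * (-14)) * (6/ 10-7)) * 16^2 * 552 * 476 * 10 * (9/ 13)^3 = 395424927055872/ 2197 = 179984035983.56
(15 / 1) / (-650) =-3 / 130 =-0.02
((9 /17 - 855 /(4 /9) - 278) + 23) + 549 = -110787 /68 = -1629.22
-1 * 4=-4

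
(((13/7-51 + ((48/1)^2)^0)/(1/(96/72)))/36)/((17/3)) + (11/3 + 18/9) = 5732/1071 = 5.35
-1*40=-40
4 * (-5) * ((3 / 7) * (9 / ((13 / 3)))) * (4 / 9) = -7.91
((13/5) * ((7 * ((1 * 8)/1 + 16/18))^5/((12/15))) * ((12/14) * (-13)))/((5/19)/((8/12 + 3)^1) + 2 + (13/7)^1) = -243154963251200000/28284471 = -8596765456.61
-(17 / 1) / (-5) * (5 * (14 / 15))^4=653072 / 405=1612.52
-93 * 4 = -372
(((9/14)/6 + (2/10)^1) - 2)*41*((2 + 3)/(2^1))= -173.52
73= 73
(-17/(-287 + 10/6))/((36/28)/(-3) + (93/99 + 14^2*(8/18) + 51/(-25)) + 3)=883575/1313687792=0.00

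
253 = 253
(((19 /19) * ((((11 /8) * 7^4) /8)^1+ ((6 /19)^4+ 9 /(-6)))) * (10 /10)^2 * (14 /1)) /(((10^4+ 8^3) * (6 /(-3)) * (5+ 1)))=-0.05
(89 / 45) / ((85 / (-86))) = -7654 / 3825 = -2.00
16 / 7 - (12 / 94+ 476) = -155894 / 329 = -473.84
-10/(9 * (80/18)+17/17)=-10/41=-0.24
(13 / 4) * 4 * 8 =104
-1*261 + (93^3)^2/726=215663331321/242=891170790.58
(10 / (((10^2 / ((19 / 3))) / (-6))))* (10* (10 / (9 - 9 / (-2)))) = -28.15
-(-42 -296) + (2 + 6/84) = 4761/14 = 340.07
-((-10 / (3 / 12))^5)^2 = -10485760000000000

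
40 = 40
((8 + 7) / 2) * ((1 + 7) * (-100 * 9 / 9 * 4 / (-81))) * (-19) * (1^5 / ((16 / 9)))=-9500 / 3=-3166.67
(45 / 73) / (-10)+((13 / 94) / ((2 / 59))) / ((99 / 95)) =5235391 / 1358676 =3.85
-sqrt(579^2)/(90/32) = -205.87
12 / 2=6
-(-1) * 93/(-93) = -1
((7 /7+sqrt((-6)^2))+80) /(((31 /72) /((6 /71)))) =37584 /2201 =17.08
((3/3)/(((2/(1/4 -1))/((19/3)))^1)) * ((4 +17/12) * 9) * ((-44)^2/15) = -14943.50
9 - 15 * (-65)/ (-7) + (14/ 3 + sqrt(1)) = -2617/ 21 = -124.62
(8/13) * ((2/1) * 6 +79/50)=2716/325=8.36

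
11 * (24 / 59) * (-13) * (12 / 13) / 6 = -528 / 59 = -8.95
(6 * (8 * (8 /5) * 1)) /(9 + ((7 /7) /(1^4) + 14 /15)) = 288 /41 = 7.02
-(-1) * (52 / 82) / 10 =0.06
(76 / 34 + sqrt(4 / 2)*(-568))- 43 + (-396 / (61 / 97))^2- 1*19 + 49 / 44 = 1103497100521 / 2783308- 568*sqrt(2) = 395666.36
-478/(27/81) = -1434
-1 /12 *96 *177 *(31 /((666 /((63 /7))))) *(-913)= 20038524 /37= 541581.73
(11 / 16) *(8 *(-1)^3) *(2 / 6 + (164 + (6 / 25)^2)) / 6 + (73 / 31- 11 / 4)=-52691539 / 348750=-151.09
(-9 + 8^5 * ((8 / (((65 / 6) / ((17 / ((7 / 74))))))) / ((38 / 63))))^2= 79280717180896616121 / 1525225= 51979686394398.61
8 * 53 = 424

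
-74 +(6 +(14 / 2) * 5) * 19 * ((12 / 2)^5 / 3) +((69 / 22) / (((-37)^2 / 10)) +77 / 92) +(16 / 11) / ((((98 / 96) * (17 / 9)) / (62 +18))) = 2330229335284075 / 1154061524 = 2019155.21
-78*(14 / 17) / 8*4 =-32.12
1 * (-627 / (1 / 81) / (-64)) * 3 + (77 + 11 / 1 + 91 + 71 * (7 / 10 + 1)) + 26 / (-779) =668146991 / 249280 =2680.31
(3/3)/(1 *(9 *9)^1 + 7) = 1/88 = 0.01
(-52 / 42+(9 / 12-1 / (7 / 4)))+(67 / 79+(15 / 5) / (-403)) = -0.22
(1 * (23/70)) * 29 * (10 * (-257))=-171419/7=-24488.43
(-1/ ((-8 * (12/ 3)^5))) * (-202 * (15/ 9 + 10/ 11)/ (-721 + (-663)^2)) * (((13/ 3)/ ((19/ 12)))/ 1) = -111605/ 281761480704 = -0.00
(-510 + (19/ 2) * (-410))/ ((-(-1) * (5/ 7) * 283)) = -21.79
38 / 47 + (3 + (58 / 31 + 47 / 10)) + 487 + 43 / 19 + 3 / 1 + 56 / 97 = 13512718897 / 26852510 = 503.22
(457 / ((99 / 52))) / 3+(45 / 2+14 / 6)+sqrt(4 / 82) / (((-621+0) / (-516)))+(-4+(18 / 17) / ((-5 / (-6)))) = 172 * sqrt(82) / 8487+5155907 / 50490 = 102.30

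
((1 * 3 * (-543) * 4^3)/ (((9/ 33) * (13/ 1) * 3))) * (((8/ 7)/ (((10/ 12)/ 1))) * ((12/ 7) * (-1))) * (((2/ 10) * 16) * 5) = 1174339584/ 3185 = 368709.45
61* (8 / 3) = 162.67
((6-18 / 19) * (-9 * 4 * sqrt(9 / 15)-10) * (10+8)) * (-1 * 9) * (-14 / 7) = -1119744 * sqrt(15) / 95-311040 / 19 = -62020.52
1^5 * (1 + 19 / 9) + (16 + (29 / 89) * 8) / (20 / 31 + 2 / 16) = 4172164 / 152991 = 27.27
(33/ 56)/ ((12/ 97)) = 1067/ 224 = 4.76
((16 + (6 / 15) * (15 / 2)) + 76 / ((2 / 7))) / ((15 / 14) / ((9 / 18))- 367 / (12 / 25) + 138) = -23940 / 52453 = -0.46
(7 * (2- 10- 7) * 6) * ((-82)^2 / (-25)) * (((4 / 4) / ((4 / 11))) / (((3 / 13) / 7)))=70672602 / 5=14134520.40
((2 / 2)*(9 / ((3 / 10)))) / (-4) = -7.50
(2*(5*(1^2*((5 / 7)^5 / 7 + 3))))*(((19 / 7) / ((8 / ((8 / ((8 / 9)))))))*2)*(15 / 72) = 63425325 / 1647086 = 38.51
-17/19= -0.89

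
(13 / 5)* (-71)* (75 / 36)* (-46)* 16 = 283053.33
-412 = -412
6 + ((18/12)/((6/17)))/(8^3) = 12305/2048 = 6.01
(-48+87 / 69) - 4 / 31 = -33417 / 713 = -46.87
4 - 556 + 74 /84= -23147 /42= -551.12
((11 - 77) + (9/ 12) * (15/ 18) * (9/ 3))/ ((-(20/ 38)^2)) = 185193/ 800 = 231.49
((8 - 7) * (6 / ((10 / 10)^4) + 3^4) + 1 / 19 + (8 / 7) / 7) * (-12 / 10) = -487188 / 4655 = -104.66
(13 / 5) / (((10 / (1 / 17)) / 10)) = 0.15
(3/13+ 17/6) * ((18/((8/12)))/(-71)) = -1.17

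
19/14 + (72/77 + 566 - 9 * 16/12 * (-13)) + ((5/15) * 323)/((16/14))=1512589/1848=818.50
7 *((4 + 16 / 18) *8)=2464 / 9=273.78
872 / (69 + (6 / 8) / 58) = 12.64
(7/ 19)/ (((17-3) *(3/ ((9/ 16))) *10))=3/ 6080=0.00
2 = 2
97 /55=1.76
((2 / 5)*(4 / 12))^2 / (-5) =-0.00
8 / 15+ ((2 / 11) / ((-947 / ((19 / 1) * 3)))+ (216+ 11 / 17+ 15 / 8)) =219.04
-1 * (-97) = 97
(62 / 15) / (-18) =-31 / 135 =-0.23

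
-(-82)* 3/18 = 41/3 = 13.67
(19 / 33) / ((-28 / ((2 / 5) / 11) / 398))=-3781 / 12705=-0.30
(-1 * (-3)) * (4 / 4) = 3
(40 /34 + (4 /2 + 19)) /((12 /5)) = 1885 /204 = 9.24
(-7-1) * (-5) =40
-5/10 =-1/2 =-0.50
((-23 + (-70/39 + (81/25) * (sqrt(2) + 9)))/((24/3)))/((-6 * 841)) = -27 * sqrt(2)/336400 - 266/2459925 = -0.00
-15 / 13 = -1.15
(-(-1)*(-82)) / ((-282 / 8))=328 / 141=2.33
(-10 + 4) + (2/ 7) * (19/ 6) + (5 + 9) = 187/ 21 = 8.90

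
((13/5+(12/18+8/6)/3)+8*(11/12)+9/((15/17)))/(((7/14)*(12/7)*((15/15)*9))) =364/135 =2.70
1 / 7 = 0.14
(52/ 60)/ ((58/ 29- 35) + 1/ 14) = -182/ 6915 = -0.03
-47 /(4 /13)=-611 /4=-152.75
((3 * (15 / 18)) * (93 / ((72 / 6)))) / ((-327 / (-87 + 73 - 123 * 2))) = 10075 / 654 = 15.41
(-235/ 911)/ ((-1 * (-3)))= -235/ 2733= -0.09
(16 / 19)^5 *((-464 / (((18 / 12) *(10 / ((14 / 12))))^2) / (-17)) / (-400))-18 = -38358241140374 / 2130992701875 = -18.00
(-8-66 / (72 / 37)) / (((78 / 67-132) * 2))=33701 / 210384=0.16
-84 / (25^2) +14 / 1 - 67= -33209 / 625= -53.13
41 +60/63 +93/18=1979/42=47.12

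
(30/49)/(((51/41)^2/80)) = 1344800/42483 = 31.66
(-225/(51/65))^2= 23765625/289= 82234.00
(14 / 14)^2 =1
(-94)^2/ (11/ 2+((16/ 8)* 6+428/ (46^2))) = 9348488/ 18729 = 499.15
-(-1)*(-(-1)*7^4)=2401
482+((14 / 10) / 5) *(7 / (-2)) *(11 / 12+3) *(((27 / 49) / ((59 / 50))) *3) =476.62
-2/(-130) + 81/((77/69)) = 363362/5005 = 72.60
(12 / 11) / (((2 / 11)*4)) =1.50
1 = 1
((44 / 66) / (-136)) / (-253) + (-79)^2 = 322110493 / 51612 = 6241.00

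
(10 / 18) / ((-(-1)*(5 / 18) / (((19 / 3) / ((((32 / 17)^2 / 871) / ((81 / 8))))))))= 129131847 / 4096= 31526.33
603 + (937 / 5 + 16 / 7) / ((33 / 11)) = 23318 / 35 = 666.23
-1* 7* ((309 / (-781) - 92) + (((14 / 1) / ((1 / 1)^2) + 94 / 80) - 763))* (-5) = -183739451 / 6248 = -29407.72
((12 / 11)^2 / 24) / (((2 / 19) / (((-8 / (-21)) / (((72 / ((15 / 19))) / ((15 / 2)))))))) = 25 / 1694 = 0.01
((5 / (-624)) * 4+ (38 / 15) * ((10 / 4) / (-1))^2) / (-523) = -2465 / 81588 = -0.03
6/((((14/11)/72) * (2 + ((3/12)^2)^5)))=276824064/1631119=169.71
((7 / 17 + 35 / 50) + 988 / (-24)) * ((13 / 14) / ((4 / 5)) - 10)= 168531 / 476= 354.06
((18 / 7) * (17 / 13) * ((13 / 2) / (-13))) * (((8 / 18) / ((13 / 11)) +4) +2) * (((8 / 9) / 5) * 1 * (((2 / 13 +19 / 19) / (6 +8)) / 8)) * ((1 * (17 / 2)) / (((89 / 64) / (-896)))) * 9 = 1324609536 / 1368731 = 967.76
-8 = -8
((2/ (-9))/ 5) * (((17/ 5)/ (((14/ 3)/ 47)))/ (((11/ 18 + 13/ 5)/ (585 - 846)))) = 73602/ 595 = 123.70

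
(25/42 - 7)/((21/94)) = -12643/441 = -28.67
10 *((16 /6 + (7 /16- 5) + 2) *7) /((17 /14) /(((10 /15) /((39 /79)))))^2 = 107033150 /11868363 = 9.02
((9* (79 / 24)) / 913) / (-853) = -237 / 6230312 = -0.00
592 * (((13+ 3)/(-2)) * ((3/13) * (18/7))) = -255744/91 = -2810.37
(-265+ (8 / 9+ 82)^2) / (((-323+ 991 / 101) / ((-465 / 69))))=8376223405 / 58930416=142.14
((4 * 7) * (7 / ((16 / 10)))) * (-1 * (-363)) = 88935 / 2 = 44467.50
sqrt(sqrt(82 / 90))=0.98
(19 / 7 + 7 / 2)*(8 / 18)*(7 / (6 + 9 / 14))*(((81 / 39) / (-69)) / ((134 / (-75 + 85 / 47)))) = 1396640 / 29188081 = 0.05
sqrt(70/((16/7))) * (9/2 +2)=91 * sqrt(10)/8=35.97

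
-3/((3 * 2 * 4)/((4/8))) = -1/16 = -0.06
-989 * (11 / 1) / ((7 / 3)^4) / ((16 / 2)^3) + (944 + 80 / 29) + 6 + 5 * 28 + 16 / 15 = 584540538403 / 534750720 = 1093.11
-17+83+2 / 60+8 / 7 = 14107 / 210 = 67.18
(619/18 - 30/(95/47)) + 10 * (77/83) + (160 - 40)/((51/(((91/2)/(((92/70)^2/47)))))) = 750975424885/255275298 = 2941.83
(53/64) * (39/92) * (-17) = -35139/5888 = -5.97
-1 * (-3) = 3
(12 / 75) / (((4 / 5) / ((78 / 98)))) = 39 / 245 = 0.16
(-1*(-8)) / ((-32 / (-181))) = 181 / 4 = 45.25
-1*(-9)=9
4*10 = 40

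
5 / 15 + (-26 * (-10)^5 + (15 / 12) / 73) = 2277600307 / 876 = 2600000.35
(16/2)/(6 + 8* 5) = 4/23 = 0.17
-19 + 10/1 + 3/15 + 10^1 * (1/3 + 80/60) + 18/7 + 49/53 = 11.36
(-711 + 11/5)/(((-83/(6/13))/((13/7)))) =7.32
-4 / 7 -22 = -158 / 7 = -22.57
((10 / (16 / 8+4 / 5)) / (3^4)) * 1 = 25 / 567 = 0.04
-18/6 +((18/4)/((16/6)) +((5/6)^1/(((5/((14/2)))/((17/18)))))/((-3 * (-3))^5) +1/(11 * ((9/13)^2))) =-315060545/280600848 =-1.12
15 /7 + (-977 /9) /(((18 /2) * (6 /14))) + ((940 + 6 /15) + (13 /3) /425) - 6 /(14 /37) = 649585616 /722925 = 898.55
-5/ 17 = -0.29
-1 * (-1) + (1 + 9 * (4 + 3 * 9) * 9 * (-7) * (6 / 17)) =-105428 / 17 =-6201.65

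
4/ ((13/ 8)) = 32/ 13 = 2.46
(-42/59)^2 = 1764/3481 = 0.51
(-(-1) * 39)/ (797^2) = 39/ 635209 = 0.00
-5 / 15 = -1 / 3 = -0.33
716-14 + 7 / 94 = 65995 / 94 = 702.07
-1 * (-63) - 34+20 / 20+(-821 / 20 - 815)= -16521 / 20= -826.05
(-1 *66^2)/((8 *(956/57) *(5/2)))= -62073/4780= -12.99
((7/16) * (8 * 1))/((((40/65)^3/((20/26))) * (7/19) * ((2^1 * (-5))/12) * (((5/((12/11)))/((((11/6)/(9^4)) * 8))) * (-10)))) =3211/1749600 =0.00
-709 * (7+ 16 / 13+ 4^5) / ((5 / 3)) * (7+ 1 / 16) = -3225270069 / 1040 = -3101221.22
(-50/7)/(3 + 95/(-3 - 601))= -30200/12019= -2.51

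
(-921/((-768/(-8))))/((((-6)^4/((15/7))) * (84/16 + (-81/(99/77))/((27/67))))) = 1535/14620032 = 0.00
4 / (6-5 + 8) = 0.44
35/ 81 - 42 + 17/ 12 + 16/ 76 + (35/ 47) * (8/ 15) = -11441213/ 289332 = -39.54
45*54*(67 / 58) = 81405 / 29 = 2807.07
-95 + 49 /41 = -93.80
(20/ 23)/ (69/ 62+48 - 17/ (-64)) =39680/ 2253241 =0.02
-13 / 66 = -0.20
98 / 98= 1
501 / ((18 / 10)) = 835 / 3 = 278.33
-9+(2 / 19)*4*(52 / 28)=-1093 / 133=-8.22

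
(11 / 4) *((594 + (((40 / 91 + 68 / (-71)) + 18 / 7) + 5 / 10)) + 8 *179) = 288342615 / 51688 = 5578.52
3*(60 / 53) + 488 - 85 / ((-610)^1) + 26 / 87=276677519 / 562542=491.83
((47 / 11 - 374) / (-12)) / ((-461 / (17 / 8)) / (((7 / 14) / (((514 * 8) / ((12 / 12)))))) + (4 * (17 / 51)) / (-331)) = -0.00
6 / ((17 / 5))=30 / 17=1.76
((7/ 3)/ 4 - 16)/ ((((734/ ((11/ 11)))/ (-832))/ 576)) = 3694080/ 367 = 10065.61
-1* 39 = -39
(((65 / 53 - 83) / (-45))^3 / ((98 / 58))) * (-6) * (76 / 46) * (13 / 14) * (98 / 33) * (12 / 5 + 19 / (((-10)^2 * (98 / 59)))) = -653126522253732956 / 2675636518865625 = -244.10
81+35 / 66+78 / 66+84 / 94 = 259345 / 3102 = 83.61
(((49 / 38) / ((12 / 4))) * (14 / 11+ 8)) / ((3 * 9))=833 / 5643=0.15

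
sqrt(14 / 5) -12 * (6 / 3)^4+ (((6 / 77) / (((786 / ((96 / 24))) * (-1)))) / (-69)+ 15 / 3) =-130152557 / 696003+ sqrt(70) / 5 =-185.33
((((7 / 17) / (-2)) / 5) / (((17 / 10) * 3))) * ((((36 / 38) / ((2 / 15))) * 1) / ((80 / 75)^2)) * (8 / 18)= -7875 / 351424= -0.02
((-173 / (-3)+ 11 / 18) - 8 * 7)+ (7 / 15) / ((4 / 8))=289 / 90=3.21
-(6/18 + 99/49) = -346/147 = -2.35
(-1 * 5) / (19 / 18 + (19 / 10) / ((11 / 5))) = -99 / 38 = -2.61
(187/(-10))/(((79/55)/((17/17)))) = -13.02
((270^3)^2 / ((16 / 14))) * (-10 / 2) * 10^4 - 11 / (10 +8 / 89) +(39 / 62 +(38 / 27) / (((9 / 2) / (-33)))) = -16949646393750000010.78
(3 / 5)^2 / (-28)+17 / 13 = 11783 / 9100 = 1.29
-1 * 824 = -824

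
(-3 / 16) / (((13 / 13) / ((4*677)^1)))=-2031 / 4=-507.75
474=474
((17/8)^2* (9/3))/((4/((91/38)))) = 78897/9728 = 8.11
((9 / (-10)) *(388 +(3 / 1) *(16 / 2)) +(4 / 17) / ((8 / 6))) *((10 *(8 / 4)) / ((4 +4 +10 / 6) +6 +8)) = -378036 / 1207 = -313.20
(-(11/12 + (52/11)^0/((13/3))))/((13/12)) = -179/169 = -1.06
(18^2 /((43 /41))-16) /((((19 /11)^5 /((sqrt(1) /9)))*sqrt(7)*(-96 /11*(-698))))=5578645589*sqrt(7) /112368264703632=0.00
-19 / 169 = -0.11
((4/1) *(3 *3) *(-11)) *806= -319176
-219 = -219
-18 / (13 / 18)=-24.92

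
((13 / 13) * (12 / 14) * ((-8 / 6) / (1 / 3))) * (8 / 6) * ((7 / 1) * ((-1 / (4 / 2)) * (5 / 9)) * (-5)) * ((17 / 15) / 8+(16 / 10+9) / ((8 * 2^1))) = -35.74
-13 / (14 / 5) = -65 / 14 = -4.64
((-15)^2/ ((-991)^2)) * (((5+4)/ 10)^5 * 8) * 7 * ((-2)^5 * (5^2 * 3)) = -89282088/ 4910405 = -18.18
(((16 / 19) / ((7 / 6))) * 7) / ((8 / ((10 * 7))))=840 / 19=44.21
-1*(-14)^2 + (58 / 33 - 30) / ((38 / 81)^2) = -1287887 / 3971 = -324.32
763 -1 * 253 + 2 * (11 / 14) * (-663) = -3723 / 7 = -531.86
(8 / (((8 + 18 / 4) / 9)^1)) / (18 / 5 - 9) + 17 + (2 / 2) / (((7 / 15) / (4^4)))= 564.50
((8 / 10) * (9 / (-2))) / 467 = -18 / 2335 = -0.01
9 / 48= 3 / 16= 0.19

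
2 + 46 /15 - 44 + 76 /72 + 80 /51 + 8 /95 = -1053059 /29070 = -36.22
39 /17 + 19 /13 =830 /221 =3.76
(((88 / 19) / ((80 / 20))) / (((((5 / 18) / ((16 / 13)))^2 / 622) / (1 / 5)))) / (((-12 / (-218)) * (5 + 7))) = 1718272512 / 401375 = 4280.97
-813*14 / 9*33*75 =-3130050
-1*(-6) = 6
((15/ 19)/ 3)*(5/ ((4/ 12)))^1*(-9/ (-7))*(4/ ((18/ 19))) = 150/ 7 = 21.43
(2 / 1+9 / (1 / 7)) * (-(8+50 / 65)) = -570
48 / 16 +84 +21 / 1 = 108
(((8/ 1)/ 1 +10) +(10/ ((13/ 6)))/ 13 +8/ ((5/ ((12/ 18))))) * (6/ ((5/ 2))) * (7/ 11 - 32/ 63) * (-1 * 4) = -70109216/ 2927925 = -23.95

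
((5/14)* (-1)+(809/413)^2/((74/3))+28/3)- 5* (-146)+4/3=14019343088/18933159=740.47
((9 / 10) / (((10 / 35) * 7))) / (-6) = -3 / 40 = -0.08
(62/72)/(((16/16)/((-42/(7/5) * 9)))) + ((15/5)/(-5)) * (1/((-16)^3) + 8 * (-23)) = -500121/4096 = -122.10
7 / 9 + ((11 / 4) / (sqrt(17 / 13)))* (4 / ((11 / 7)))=6.90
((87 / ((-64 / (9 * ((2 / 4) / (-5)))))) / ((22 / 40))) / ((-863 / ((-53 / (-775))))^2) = 2199447 / 157459061980000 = 0.00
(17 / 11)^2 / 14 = 289 / 1694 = 0.17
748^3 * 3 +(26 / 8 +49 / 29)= 145641129789 / 116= 1255526980.94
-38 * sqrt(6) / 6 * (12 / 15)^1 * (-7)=532 * sqrt(6) / 15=86.88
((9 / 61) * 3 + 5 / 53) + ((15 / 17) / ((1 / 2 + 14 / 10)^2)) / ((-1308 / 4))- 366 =-790374051186 / 2162660389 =-365.46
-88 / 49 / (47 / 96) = -8448 / 2303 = -3.67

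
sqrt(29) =5.39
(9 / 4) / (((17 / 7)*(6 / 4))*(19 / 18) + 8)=189 / 995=0.19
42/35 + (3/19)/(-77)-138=-1000707/7315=-136.80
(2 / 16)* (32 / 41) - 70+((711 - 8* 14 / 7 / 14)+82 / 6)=653.62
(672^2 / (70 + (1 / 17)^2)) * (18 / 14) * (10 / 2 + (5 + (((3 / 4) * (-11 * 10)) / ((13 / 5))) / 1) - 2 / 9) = -47887031808 / 263003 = -182077.89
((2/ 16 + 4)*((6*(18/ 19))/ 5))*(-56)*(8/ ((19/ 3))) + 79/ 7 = -4048669/ 12635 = -320.43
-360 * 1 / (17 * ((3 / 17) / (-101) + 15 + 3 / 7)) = -16968 / 12361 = -1.37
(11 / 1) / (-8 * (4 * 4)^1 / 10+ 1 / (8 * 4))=-1760 / 2043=-0.86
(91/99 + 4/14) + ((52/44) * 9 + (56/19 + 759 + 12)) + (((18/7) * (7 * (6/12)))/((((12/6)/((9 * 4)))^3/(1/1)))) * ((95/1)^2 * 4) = 2268096650189/1197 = 1894817585.79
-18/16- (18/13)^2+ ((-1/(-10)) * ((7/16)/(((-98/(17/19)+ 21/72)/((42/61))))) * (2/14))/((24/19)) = -15974521071/5250992240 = -3.04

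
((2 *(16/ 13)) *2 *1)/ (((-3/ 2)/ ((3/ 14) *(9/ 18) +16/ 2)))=-7264/ 273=-26.61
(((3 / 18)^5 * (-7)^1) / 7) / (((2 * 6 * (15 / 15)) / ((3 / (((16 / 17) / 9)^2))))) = -289 / 98304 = -0.00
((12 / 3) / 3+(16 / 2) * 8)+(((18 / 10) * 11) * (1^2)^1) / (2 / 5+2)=73.58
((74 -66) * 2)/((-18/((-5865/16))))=1955/6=325.83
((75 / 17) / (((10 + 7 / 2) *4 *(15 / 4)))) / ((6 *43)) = 5 / 59211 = 0.00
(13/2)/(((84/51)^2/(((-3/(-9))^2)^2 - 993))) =-18886439/7938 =-2379.24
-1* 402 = -402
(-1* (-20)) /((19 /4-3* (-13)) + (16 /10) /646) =129200 /282641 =0.46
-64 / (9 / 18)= -128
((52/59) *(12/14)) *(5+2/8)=234/59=3.97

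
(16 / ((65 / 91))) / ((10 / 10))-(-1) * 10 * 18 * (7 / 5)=1372 / 5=274.40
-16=-16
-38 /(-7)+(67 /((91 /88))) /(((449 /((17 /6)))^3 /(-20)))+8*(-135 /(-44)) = 73329247131872 /2446452931923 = 29.97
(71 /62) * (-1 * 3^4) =-5751 /62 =-92.76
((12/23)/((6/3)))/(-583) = -6/13409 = -0.00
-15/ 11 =-1.36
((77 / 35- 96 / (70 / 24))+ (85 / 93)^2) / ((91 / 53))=-95874880 / 5509413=-17.40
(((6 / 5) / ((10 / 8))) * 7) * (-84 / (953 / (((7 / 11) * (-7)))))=691488 / 262075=2.64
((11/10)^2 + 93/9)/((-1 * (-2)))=3463/600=5.77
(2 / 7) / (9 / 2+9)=4 / 189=0.02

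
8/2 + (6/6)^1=5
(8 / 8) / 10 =1 / 10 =0.10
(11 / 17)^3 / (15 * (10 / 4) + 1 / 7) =18634 / 2589151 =0.01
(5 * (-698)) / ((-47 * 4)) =1745 / 94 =18.56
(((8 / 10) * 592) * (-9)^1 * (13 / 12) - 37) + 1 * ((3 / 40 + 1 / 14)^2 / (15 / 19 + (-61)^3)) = -1573765510191299 / 338109721600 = -4654.60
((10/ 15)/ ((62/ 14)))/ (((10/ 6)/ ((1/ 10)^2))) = 7/ 7750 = 0.00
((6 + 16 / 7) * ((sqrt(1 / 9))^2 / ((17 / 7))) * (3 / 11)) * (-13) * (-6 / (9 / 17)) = 1508 / 99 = 15.23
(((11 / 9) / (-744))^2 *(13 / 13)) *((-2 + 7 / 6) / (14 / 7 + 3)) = -0.00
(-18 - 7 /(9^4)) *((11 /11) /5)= -23621 /6561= -3.60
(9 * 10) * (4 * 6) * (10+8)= 38880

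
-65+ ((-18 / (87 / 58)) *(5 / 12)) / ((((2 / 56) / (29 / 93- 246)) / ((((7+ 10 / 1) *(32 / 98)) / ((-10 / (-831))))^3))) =43977013282232288047 / 13025425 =3376244021383.74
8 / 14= 4 / 7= 0.57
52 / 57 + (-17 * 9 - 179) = -18872 / 57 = -331.09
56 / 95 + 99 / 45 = 53 / 19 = 2.79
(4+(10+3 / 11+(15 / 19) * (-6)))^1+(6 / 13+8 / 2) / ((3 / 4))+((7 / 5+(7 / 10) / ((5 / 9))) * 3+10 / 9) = 30047497 / 1222650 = 24.58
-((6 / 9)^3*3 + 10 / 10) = -17 / 9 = -1.89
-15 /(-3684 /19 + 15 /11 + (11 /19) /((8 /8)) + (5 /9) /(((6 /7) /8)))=84645 /1053926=0.08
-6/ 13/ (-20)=3/ 130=0.02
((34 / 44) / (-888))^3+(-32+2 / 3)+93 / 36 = -214360513556273 / 7456017862656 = -28.75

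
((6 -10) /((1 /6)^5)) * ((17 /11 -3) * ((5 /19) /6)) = 414720 /209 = 1984.31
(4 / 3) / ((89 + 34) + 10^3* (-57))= -4 / 170631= -0.00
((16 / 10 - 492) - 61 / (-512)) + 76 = -1060559 / 2560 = -414.28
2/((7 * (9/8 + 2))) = 16/175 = 0.09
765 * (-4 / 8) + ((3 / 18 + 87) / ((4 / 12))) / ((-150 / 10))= -5999 / 15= -399.93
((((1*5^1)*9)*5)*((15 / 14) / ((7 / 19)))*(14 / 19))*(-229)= -772875 / 7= -110410.71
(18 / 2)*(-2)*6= -108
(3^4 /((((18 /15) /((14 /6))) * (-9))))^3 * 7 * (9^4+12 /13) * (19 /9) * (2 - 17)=810735165625 /104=7795530438.70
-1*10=-10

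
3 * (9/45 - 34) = -507/5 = -101.40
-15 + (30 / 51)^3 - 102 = -573821 / 4913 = -116.80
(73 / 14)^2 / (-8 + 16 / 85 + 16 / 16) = -452965 / 113484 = -3.99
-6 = -6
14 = 14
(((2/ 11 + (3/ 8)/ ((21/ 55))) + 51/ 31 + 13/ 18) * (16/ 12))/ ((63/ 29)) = 17600419/ 8120574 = 2.17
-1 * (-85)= 85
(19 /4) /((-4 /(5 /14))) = -95 /224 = -0.42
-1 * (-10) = 10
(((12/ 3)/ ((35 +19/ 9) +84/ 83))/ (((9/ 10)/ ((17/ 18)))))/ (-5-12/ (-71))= -1001810/ 43955793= -0.02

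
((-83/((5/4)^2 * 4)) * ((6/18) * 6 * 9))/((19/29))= -173304/475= -364.85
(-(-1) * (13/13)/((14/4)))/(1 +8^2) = 0.00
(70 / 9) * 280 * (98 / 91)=274400 / 117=2345.30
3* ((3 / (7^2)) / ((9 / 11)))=11 / 49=0.22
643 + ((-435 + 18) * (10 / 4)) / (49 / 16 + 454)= 640.72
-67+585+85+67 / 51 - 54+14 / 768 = 3592567 / 6528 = 550.33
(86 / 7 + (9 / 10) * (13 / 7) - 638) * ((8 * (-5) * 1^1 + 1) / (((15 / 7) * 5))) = 567879 / 250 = 2271.52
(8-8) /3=0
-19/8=-2.38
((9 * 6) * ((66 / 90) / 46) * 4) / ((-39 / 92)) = -528 / 65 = -8.12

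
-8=-8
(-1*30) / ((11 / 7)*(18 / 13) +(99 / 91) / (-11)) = -130 / 9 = -14.44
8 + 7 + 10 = 25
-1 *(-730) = 730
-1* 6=-6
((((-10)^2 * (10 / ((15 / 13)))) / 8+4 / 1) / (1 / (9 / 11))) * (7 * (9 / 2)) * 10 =318465 / 11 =28951.36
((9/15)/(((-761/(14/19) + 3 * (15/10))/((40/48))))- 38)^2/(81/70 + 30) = 10474421055875/226000471848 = 46.35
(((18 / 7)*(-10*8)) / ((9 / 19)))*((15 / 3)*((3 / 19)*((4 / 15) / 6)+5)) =-228320 / 21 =-10872.38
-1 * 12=-12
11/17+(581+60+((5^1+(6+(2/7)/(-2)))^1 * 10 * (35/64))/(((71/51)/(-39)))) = -9865431/9656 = -1021.69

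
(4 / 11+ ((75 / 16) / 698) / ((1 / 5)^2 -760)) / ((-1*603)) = -282900901 / 469131819552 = -0.00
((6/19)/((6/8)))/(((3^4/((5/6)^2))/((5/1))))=250/13851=0.02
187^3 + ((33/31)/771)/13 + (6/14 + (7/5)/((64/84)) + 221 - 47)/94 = 6539204.88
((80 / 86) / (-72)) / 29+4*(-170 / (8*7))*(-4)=3815785 / 78561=48.57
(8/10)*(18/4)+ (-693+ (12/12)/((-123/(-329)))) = -422336/615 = -686.73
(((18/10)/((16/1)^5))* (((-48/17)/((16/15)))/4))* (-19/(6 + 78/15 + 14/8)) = 7695/4616880128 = 0.00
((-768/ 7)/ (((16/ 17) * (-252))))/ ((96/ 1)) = 17/ 3528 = 0.00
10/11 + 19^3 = 75459/11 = 6859.91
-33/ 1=-33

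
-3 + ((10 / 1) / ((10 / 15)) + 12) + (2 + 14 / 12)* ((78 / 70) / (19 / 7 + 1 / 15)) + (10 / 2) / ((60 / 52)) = 51863 / 1752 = 29.60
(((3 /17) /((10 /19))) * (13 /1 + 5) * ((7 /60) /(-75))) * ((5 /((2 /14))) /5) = -2793 /42500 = -0.07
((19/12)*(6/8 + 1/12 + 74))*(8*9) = 8531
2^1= 2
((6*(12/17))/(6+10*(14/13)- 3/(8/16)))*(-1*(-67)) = 15678/595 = 26.35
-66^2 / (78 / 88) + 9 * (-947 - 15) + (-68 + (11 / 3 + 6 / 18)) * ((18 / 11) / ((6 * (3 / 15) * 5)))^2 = -21356970 / 1573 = -13577.22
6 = 6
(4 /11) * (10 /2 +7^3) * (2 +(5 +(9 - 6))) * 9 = 125280 /11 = 11389.09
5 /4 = 1.25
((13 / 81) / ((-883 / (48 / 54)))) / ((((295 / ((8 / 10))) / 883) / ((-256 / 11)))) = 106496 / 11828025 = 0.01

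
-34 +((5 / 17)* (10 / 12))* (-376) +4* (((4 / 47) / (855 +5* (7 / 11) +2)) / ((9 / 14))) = -4291913870 / 34020621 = -126.16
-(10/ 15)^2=-0.44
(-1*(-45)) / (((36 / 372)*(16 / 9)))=4185 / 16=261.56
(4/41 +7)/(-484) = -291/19844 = -0.01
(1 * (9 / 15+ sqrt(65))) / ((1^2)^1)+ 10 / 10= 8 / 5+ sqrt(65)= 9.66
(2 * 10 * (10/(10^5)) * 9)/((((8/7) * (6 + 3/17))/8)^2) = 289/12500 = 0.02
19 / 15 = 1.27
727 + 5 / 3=2186 / 3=728.67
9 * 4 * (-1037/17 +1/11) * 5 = -120600/11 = -10963.64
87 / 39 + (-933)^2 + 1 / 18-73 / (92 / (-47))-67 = 9369648445 / 10764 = 870461.58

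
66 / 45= 22 / 15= 1.47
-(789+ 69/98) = -77391/98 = -789.70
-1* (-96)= 96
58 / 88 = 0.66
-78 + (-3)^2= -69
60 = 60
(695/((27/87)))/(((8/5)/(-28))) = -705425/18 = -39190.28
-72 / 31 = -2.32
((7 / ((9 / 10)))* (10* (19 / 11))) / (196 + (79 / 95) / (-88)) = 10108000 / 14746329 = 0.69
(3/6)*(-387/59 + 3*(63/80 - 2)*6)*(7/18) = -5.52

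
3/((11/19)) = 5.18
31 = 31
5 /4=1.25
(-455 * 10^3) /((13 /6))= -210000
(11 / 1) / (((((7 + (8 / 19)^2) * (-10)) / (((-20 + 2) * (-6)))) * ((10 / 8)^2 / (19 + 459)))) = -1639991232 / 323875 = -5063.65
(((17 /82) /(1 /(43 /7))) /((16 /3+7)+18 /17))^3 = 51815853859041 /60255651738538088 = 0.00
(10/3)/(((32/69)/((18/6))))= 345/16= 21.56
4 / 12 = 1 / 3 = 0.33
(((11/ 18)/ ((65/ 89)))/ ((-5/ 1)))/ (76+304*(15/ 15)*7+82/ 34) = -16643/ 219427650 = -0.00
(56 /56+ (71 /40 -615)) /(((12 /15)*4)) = -24489 /128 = -191.32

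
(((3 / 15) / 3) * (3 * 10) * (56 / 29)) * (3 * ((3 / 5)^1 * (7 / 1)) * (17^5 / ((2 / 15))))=15027766488 / 29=518198844.41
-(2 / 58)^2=-0.00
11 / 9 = 1.22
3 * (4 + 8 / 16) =27 / 2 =13.50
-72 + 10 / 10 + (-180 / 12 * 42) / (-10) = -8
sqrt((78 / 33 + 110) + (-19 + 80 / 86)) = sqrt(21096273) / 473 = 9.71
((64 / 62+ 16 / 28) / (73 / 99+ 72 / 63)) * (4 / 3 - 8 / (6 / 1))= 0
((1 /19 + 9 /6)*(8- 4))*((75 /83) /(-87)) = -2950 /45733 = -0.06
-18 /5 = -3.60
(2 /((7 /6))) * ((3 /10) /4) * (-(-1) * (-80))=-72 /7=-10.29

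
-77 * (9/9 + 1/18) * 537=-261877/6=-43646.17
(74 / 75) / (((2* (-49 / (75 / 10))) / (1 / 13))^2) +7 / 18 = 0.39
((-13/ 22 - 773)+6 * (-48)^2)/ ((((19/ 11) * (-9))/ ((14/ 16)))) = -11753/ 16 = -734.56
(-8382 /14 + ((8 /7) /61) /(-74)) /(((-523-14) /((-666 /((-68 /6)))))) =85131819 /1299361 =65.52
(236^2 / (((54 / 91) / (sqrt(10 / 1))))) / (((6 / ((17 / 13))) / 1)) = 1656956 *sqrt(10) / 81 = 64688.33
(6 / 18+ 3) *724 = 7240 / 3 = 2413.33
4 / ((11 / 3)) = 12 / 11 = 1.09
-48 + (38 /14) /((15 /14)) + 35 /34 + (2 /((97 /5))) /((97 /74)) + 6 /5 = -207100459 /4798590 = -43.16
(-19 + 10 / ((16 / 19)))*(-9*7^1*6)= 10773 / 4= 2693.25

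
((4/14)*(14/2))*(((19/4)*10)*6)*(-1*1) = -570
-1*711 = -711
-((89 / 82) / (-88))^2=-7921 / 52070656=-0.00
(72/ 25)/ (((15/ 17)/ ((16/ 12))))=544/ 125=4.35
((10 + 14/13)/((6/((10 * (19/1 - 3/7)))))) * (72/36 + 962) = 2313600/7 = 330514.29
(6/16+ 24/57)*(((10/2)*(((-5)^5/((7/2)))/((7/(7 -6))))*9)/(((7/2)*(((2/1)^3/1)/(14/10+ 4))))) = -91884375/104272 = -881.20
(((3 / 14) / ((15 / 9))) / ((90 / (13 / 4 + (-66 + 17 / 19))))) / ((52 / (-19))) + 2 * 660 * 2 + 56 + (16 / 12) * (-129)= 367499101 / 145600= 2524.03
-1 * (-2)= 2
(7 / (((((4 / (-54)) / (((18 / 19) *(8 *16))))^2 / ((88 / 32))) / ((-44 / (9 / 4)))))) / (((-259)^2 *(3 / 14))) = -34685190144 / 494209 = -70183.24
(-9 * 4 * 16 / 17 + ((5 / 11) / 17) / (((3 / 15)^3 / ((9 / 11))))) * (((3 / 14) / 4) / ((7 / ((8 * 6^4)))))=-35586864 / 14399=-2471.48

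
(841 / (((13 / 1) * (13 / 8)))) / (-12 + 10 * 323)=3364 / 271921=0.01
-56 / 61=-0.92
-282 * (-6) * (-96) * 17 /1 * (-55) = 151873920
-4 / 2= -2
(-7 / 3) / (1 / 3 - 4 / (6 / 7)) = 7 / 13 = 0.54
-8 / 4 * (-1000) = 2000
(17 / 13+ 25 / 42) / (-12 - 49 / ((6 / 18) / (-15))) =0.00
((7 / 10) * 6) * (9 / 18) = 21 / 10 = 2.10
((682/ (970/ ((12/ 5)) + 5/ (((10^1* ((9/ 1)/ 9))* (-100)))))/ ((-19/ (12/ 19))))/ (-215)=982080/ 3764280931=0.00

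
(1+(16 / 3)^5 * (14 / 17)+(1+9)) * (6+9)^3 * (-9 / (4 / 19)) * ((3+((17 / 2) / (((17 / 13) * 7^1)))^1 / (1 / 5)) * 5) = -18710594790625 / 952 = -19653986124.61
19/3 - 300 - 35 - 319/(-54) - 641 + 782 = -9815/54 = -181.76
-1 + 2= 1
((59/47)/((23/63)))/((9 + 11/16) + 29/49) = 2914128/8711779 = 0.33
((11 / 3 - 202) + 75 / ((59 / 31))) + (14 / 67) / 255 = -160199524 / 1008015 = -158.93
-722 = -722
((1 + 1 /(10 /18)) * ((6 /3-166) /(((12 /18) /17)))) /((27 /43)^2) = -36085084 /1215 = -29699.66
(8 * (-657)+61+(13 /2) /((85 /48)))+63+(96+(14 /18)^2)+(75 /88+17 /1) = -3037804889 /605880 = -5013.87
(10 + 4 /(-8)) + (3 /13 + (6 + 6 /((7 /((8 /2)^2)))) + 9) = 6997 /182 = 38.45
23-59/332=7577/332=22.82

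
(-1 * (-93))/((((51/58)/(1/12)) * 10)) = 899/1020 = 0.88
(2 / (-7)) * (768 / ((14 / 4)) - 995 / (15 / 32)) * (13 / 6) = 519584 / 441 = 1178.20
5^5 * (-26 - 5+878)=2646875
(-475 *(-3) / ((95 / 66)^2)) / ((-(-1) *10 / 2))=13068 / 95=137.56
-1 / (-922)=1 / 922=0.00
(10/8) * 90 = 225/2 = 112.50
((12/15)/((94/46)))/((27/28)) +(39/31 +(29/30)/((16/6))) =6377807/3147120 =2.03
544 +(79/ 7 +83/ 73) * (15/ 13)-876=-317.67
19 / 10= 1.90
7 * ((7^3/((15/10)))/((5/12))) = 19208/5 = 3841.60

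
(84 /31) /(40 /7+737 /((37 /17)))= 21756 /2764673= 0.01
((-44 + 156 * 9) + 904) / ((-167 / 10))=-22640 / 167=-135.57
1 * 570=570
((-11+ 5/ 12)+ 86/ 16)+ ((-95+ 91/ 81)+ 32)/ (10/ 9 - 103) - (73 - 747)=669.40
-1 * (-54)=54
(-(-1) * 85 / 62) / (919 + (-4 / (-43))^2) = 157165 / 105353314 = 0.00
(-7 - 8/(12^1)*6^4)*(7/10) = -6097/10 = -609.70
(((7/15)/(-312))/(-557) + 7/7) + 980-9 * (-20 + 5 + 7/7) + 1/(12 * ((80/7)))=1107.01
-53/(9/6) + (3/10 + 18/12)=-503/15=-33.53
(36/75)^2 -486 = -303606/625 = -485.77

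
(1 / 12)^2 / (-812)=-0.00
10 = 10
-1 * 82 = -82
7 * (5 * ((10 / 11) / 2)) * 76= 13300 / 11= 1209.09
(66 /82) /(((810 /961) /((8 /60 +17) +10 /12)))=5697769 /332100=17.16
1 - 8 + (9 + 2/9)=2.22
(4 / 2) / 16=1 / 8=0.12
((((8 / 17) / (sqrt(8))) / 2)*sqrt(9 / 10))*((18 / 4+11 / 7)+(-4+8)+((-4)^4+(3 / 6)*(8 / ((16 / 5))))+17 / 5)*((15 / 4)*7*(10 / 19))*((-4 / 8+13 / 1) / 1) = 8527725*sqrt(5) / 5168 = 3689.74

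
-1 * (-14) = 14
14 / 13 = 1.08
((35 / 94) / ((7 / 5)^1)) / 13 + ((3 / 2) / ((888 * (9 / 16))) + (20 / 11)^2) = 163925587 / 49238046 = 3.33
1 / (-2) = -1 / 2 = -0.50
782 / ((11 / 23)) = 17986 / 11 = 1635.09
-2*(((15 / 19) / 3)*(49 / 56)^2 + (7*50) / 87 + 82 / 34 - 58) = 92375885 / 899232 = 102.73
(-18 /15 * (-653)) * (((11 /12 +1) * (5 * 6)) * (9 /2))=405513 /2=202756.50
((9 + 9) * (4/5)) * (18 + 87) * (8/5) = 12096/5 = 2419.20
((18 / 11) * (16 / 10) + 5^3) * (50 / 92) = 35095 / 506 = 69.36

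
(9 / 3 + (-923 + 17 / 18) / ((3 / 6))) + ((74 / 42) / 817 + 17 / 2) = -188652431 / 102942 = -1832.61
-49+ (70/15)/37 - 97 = -16192/111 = -145.87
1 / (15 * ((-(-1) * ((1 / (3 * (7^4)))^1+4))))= 2401 / 144065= 0.02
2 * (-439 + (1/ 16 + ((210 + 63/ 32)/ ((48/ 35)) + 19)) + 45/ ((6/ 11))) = -93633/ 256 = -365.75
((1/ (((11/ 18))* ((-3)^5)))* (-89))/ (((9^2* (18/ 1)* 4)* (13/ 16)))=356/ 2814669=0.00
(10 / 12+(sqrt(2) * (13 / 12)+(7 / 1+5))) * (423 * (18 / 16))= 16497 * sqrt(2) / 32+97713 / 16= 6836.13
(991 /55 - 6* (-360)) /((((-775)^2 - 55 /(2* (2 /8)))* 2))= 119791 /66056650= 0.00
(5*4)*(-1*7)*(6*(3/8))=-315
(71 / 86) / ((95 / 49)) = 3479 / 8170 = 0.43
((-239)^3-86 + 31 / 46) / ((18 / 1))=-69776911 / 92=-758444.68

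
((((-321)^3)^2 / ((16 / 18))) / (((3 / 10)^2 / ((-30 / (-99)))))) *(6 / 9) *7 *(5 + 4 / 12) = 103141104181622181.82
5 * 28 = 140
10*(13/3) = 130/3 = 43.33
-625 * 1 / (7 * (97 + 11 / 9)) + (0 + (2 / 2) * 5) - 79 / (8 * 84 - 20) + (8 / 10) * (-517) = -516463783 / 1260805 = -409.63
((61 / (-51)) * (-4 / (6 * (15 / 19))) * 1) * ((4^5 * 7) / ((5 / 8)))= 132923392 / 11475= 11583.74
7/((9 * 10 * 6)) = 7/540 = 0.01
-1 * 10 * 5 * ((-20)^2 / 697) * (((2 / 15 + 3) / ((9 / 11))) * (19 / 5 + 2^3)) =-24402400 / 18819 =-1296.69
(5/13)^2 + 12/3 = 701/169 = 4.15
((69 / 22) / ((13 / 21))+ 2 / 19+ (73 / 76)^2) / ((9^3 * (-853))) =-1677901 / 171205821072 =-0.00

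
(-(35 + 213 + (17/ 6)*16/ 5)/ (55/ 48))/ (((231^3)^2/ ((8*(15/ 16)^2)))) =-1928/ 185704340659299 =-0.00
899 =899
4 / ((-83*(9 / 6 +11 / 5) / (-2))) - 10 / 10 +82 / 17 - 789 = -40990348 / 52207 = -785.15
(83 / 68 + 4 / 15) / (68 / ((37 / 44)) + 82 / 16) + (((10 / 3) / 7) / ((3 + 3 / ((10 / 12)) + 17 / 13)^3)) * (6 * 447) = 4010470393044541 / 1542433906795530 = 2.60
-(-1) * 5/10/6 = 1/12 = 0.08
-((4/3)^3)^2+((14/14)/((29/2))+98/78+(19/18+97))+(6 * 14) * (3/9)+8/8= 67478249/549666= 122.76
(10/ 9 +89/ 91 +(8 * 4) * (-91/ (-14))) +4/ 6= 172609/ 819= 210.76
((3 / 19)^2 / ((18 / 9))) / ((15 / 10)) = 3 / 361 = 0.01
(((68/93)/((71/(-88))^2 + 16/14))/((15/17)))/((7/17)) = 152185088/135648405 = 1.12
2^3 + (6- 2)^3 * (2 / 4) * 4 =136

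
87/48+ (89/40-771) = -61357/80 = -766.96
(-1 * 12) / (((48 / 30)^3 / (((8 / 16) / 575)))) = -15 / 5888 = -0.00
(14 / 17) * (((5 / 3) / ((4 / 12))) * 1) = 70 / 17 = 4.12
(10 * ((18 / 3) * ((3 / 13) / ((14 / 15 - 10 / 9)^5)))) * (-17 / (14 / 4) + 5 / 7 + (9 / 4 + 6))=-954933046875 / 2981888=-320244.44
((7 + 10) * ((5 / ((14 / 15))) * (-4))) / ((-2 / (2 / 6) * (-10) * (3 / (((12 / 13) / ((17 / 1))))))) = -10 / 91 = -0.11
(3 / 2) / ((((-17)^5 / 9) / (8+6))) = -189 / 1419857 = -0.00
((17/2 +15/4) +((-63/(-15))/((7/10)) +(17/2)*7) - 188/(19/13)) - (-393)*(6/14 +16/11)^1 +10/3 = 12157823/17556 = 692.52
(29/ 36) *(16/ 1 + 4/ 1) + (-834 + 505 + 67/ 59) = -165541/ 531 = -311.75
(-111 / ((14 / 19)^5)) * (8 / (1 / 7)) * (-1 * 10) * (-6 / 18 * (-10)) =2290391575 / 2401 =953932.35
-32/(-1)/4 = 8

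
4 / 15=0.27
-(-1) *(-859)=-859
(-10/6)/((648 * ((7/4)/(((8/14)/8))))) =-5/47628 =-0.00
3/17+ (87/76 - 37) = -46097/1292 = -35.68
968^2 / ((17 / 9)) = 8433216 / 17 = 496071.53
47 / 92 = 0.51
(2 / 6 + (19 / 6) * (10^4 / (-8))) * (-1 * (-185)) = -732230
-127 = -127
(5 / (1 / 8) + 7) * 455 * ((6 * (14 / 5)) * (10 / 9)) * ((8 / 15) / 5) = 1916096 / 45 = 42579.91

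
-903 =-903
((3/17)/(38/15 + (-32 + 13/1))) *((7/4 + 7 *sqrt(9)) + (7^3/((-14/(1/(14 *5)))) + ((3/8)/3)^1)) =-477/1976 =-0.24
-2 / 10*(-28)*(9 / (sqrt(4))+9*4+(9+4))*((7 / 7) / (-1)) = -1498 / 5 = -299.60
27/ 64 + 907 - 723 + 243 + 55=30875/ 64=482.42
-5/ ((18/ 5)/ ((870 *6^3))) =-261000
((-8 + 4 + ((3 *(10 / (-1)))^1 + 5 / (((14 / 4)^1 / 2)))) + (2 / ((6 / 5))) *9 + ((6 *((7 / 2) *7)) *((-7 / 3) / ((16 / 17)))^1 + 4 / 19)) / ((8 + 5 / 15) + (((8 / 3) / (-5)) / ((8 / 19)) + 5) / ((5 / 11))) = -60707025 / 2640848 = -22.99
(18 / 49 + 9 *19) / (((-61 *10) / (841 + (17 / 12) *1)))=-28295091 / 119560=-236.66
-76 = -76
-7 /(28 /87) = -87 /4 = -21.75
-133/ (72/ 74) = -4921/ 36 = -136.69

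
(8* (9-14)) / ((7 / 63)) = -360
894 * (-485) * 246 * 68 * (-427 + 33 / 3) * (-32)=-96553180938240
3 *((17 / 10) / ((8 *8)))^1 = 51 / 640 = 0.08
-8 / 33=-0.24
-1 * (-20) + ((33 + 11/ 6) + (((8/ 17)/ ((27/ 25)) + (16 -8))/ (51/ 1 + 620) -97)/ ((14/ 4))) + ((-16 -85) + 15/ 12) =-56937817/ 783972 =-72.63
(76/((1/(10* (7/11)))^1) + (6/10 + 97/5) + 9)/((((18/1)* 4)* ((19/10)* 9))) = 0.42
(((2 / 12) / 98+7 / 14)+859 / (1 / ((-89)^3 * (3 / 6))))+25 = -178037086079 / 588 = -302784160.00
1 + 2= 3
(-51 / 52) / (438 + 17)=-51 / 23660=-0.00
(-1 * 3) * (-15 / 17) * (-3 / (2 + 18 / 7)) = -945 / 544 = -1.74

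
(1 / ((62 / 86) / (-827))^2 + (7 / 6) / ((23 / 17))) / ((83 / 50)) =4362820146425 / 5503647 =792714.38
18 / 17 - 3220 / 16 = -13613 / 68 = -200.19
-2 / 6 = -1 / 3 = -0.33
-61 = -61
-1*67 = -67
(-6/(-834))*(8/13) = 8/1807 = 0.00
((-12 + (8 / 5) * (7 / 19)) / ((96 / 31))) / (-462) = 8401 / 1053360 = 0.01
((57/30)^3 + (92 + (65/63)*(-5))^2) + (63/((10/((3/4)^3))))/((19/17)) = 9110424858109/1206576000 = 7550.64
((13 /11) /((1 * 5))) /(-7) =-13 /385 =-0.03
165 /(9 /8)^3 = 28160 /243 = 115.88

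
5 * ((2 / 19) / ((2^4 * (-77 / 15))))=-75 / 11704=-0.01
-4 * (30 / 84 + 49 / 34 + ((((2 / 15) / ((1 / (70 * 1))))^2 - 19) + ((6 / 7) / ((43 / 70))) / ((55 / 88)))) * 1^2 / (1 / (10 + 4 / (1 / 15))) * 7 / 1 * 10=-1413982.98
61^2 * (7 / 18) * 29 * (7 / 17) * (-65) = -343690165 / 306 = -1123170.47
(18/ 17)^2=324/ 289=1.12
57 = 57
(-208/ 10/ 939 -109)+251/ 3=-119044/ 4695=-25.36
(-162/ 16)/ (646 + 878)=-27/ 4064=-0.01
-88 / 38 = -2.32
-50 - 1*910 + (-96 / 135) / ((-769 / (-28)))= -33221696 / 34605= -960.03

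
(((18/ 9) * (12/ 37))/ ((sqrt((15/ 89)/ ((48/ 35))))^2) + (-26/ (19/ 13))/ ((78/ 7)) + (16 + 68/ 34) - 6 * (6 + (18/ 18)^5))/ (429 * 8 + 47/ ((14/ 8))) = -0.01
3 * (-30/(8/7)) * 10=-1575/2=-787.50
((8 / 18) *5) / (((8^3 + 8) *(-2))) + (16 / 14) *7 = 8.00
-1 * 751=-751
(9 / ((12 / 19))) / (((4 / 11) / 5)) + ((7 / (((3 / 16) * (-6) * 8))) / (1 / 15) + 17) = 9661 / 48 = 201.27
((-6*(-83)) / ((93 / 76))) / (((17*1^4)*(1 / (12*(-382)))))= -57831744 / 527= -109737.65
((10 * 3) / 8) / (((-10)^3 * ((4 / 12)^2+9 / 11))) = -297 / 73600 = -0.00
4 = 4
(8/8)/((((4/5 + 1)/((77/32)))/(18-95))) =-29645/288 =-102.93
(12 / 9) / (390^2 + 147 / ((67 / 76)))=67 / 7651404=0.00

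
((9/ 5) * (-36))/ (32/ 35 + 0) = -567/ 8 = -70.88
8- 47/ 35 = 233/ 35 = 6.66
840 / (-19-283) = -420 / 151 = -2.78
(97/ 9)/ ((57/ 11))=1067/ 513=2.08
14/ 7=2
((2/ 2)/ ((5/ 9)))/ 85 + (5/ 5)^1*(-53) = -22516/ 425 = -52.98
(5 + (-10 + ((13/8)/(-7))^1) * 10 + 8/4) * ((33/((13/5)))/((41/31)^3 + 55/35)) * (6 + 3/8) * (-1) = 669094986285/337021568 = 1985.32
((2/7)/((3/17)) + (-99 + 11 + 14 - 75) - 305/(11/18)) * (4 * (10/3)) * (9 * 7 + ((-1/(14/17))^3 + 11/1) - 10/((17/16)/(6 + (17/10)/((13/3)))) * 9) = 212480119776775/52531479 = 4044815.11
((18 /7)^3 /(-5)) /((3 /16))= -31104 /1715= -18.14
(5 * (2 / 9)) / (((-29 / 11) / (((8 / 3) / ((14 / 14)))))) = -880 / 783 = -1.12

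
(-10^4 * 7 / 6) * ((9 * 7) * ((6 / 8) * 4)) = -2205000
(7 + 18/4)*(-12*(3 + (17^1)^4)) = -11526312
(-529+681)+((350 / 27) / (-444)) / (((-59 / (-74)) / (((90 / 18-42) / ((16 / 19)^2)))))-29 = 152818627 / 1223424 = 124.91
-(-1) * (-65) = -65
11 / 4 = 2.75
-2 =-2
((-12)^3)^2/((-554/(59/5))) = -88086528/1385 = -63600.38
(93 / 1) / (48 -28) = 93 / 20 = 4.65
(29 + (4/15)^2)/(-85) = -0.34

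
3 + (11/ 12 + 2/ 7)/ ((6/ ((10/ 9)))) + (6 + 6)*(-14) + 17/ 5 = -1830019/ 11340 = -161.38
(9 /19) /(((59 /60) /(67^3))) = 162412020 /1121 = 144881.37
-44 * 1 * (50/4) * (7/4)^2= -13475/8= -1684.38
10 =10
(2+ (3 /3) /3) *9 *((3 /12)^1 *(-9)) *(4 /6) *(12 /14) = -27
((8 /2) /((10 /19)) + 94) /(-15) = -508 /75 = -6.77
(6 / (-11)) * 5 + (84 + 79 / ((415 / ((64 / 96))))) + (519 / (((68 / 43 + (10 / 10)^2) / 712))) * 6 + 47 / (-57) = 2756645534003 / 3209195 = 858983.49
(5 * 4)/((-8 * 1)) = -5/2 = -2.50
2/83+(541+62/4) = 92383/166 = 556.52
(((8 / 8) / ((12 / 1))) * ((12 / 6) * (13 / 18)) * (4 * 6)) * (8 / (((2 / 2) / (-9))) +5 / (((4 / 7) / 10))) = 403 / 9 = 44.78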